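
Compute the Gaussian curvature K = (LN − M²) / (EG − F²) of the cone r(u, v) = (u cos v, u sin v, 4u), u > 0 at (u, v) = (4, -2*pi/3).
K = 0

Coefficients of the first fundamental form: E = 17, F = 0, G = u^2.
Coefficients of the second fundamental form: L = 0, M = 0, N = 4*sqrt(17)*u^2/(17*Abs(u)).
Assemble K = (LN − M²)/(EG − F²) = 0. At (u, v) = (4, -2*pi/3): K = 0.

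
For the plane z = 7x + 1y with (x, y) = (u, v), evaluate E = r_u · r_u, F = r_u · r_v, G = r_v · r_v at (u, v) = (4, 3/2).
E = 50;  F = 7;  G = 2

Partials: r_u = (1, 0, 7), r_v = (0, 1, 1). As functions of (u, v):
  E = r_u · r_u = 50,
  F = r_u · r_v = 7,
  G = r_v · r_v = 2.
Evaluating at (u, v) = (4, 3/2): E = 50, F = 7, G = 2.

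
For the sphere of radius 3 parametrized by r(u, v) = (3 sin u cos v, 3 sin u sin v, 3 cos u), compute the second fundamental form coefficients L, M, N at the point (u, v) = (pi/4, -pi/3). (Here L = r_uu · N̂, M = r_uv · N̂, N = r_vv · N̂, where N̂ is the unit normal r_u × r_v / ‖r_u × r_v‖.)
L = -3;  M = 0;  N = -3/2

Compute the unit normal N̂(u, v) = (sin(u)^2*cos(v)/Abs(sin(u)), sin(u)^2*sin(v)/Abs(sin(u)), sin(2*u)/(2*Abs(sin(u)))), and the second partials r_uu, r_uv, r_vv. Take dot products:
  L(u, v) = r_uu · N̂ = -3*sin(u)/Abs(sin(u)),
  M(u, v) = r_uv · N̂ = 0,
  N(u, v) = r_vv · N̂ = -3*sin(u)^3/Abs(sin(u)).
Evaluating at (u, v) = (pi/4, -pi/3):
  L = -3, M = 0, N = -3/2.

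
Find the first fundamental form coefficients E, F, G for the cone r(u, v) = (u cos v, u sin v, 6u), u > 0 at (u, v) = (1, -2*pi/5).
E = 37;  F = 0;  G = 1

Partials: r_u = (cos(v), sin(v), 6), r_v = (-u*sin(v), u*cos(v), 0). As functions of (u, v):
  E = r_u · r_u = 37,
  F = r_u · r_v = 0,
  G = r_v · r_v = u^2.
Evaluating at (u, v) = (1, -2*pi/5): E = 37, F = 0, G = 1.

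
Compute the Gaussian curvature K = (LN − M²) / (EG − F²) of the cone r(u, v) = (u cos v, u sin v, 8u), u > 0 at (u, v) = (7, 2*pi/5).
K = 0

Coefficients of the first fundamental form: E = 65, F = 0, G = u^2.
Coefficients of the second fundamental form: L = 0, M = 0, N = 8*sqrt(65)*u^2/(65*Abs(u)).
Assemble K = (LN − M²)/(EG − F²) = 0. At (u, v) = (7, 2*pi/5): K = 0.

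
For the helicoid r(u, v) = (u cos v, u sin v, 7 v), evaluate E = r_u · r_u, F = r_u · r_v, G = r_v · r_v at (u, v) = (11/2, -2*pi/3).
E = 1;  F = 0;  G = 317/4

Partials: r_u = (cos(v), sin(v), 0), r_v = (-u*sin(v), u*cos(v), 7). As functions of (u, v):
  E = r_u · r_u = 1,
  F = r_u · r_v = 0,
  G = r_v · r_v = u^2 + 49.
Evaluating at (u, v) = (11/2, -2*pi/3): E = 1, F = 0, G = 317/4.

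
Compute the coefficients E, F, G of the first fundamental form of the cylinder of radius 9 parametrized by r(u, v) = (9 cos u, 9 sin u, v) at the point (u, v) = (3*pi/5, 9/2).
E = 81;  F = 0;  G = 1

Partials: r_u = (-9*sin(u), 9*cos(u), 0), r_v = (0, 0, 1). As functions of (u, v):
  E = r_u · r_u = 81,
  F = r_u · r_v = 0,
  G = r_v · r_v = 1.
Evaluating at (u, v) = (3*pi/5, 9/2): E = 81, F = 0, G = 1.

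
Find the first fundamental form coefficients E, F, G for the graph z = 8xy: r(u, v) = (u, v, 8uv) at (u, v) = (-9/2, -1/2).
E = 17;  F = 144;  G = 1297

Partials: r_u = (1, 0, 8*v), r_v = (0, 1, 8*u). As functions of (u, v):
  E = r_u · r_u = 64*v^2 + 1,
  F = r_u · r_v = 64*u*v,
  G = r_v · r_v = 64*u^2 + 1.
Evaluating at (u, v) = (-9/2, -1/2): E = 17, F = 144, G = 1297.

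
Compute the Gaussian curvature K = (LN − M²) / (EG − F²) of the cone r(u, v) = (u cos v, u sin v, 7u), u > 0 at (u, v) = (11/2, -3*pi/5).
K = 0

Coefficients of the first fundamental form: E = 50, F = 0, G = u^2.
Coefficients of the second fundamental form: L = 0, M = 0, N = 7*sqrt(2)*u^2/(10*Abs(u)).
Assemble K = (LN − M²)/(EG − F²) = 0. At (u, v) = (11/2, -3*pi/5): K = 0.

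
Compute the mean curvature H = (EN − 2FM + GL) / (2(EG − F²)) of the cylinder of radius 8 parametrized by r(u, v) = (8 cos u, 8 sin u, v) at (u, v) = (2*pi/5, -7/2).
H = -1/16

With E = 64, F = 0, G = 1, L = -8, M = 0, N = 0, assemble
  H = (EN − 2FM + GL) / (2(EG − F²)) = -1/16.
At (u, v) = (2*pi/5, -7/2): H = -1/16.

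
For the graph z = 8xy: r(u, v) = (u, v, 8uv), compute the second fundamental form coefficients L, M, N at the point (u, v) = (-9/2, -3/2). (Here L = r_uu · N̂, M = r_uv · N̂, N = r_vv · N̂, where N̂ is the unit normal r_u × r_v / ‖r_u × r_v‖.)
L = 0;  M = 8*sqrt(1441)/1441;  N = 0

Compute the unit normal N̂(u, v) = (-8*v/sqrt(64*u^2 + 64*v^2 + 1), -8*u/sqrt(64*u^2 + 64*v^2 + 1), 1/sqrt(64*u^2 + 64*v^2 + 1)), and the second partials r_uu, r_uv, r_vv. Take dot products:
  L(u, v) = r_uu · N̂ = 0,
  M(u, v) = r_uv · N̂ = 8/sqrt(64*u^2 + 64*v^2 + 1),
  N(u, v) = r_vv · N̂ = 0.
Evaluating at (u, v) = (-9/2, -3/2):
  L = 0, M = 8*sqrt(1441)/1441, N = 0.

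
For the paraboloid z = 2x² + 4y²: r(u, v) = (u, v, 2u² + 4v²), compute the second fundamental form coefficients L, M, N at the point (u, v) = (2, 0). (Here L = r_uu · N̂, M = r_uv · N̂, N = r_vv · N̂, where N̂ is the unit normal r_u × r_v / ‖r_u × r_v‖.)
L = 4*sqrt(65)/65;  M = 0;  N = 8*sqrt(65)/65

Compute the unit normal N̂(u, v) = (-4*u/sqrt(16*u^2 + 64*v^2 + 1), -8*v/sqrt(16*u^2 + 64*v^2 + 1), 1/sqrt(16*u^2 + 64*v^2 + 1)), and the second partials r_uu, r_uv, r_vv. Take dot products:
  L(u, v) = r_uu · N̂ = 4/sqrt(16*u^2 + 64*v^2 + 1),
  M(u, v) = r_uv · N̂ = 0,
  N(u, v) = r_vv · N̂ = 8/sqrt(16*u^2 + 64*v^2 + 1).
Evaluating at (u, v) = (2, 0):
  L = 4*sqrt(65)/65, M = 0, N = 8*sqrt(65)/65.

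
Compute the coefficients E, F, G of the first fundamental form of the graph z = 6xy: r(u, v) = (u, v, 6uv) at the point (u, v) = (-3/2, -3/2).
E = 82;  F = 81;  G = 82

Partials: r_u = (1, 0, 6*v), r_v = (0, 1, 6*u). As functions of (u, v):
  E = r_u · r_u = 36*v^2 + 1,
  F = r_u · r_v = 36*u*v,
  G = r_v · r_v = 36*u^2 + 1.
Evaluating at (u, v) = (-3/2, -3/2): E = 82, F = 81, G = 82.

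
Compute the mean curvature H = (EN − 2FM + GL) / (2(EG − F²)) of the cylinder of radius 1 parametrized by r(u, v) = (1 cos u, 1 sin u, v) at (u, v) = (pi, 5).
H = -1/2

With E = 1, F = 0, G = 1, L = -1, M = 0, N = 0, assemble
  H = (EN − 2FM + GL) / (2(EG − F²)) = -1/2.
At (u, v) = (pi, 5): H = -1/2.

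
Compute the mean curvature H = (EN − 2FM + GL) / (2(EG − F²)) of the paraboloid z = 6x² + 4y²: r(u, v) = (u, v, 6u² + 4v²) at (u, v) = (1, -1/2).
H = 682*sqrt(161)/25921

With E = 144*u^2 + 1, F = 96*u*v, G = 64*v^2 + 1, L = 12/sqrt(144*u^2 + 64*v^2 + 1), M = 0, N = 8/sqrt(144*u^2 + 64*v^2 + 1), assemble
  H = (EN − 2FM + GL) / (2(EG − F²)) = 2*(288*u^2 + 192*v^2 + 5)/(144*u^2 + 64*v^2 + 1)^(3/2).
At (u, v) = (1, -1/2): H = 682*sqrt(161)/25921.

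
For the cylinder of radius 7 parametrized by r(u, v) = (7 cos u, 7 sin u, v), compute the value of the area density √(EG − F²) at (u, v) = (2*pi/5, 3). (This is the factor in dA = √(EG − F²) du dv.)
√(EG − F²)|_{(2*pi/5, 3)} = 7

E = 49, F = 0, G = 1, so EG − F² = 49. Taking the positive square root: √(EG − F²) = 7. At (u, v) = (2*pi/5, 3): 7.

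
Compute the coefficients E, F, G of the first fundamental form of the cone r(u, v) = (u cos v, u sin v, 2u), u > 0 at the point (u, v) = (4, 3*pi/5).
E = 5;  F = 0;  G = 16

Partials: r_u = (cos(v), sin(v), 2), r_v = (-u*sin(v), u*cos(v), 0). As functions of (u, v):
  E = r_u · r_u = 5,
  F = r_u · r_v = 0,
  G = r_v · r_v = u^2.
Evaluating at (u, v) = (4, 3*pi/5): E = 5, F = 0, G = 16.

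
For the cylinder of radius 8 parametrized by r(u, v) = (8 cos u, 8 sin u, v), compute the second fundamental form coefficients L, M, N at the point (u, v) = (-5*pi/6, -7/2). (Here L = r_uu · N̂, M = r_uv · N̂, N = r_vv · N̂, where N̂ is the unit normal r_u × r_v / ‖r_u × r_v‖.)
L = -8;  M = 0;  N = 0

Compute the unit normal N̂(u, v) = (cos(u), sin(u), 0), and the second partials r_uu, r_uv, r_vv. Take dot products:
  L(u, v) = r_uu · N̂ = -8,
  M(u, v) = r_uv · N̂ = 0,
  N(u, v) = r_vv · N̂ = 0.
Evaluating at (u, v) = (-5*pi/6, -7/2):
  L = -8, M = 0, N = 0.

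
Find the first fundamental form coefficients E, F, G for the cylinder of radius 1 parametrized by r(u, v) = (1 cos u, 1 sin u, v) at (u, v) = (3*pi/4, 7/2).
E = 1;  F = 0;  G = 1

Partials: r_u = (-sin(u), cos(u), 0), r_v = (0, 0, 1). As functions of (u, v):
  E = r_u · r_u = 1,
  F = r_u · r_v = 0,
  G = r_v · r_v = 1.
Evaluating at (u, v) = (3*pi/4, 7/2): E = 1, F = 0, G = 1.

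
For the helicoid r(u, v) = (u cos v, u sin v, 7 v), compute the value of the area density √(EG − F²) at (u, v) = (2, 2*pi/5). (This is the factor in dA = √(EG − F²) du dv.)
√(EG − F²)|_{(2, 2*pi/5)} = sqrt(53)

E = 1, F = 0, G = u^2 + 49, so EG − F² = u^2 + 49. Taking the positive square root: √(EG − F²) = sqrt(u^2 + 49). At (u, v) = (2, 2*pi/5): sqrt(53).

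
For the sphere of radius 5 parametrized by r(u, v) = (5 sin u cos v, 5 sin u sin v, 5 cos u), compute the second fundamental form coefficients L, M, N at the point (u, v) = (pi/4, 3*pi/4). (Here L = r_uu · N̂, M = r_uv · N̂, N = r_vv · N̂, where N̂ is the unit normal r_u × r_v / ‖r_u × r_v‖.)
L = -5;  M = 0;  N = -5/2

Compute the unit normal N̂(u, v) = (sin(u)^2*cos(v)/Abs(sin(u)), sin(u)^2*sin(v)/Abs(sin(u)), sin(2*u)/(2*Abs(sin(u)))), and the second partials r_uu, r_uv, r_vv. Take dot products:
  L(u, v) = r_uu · N̂ = -5*sin(u)/Abs(sin(u)),
  M(u, v) = r_uv · N̂ = 0,
  N(u, v) = r_vv · N̂ = -5*sin(u)^3/Abs(sin(u)).
Evaluating at (u, v) = (pi/4, 3*pi/4):
  L = -5, M = 0, N = -5/2.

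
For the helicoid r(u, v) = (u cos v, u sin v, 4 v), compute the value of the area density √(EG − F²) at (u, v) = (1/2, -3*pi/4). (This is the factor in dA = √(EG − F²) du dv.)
√(EG − F²)|_{(1/2, -3*pi/4)} = sqrt(65)/2

E = 1, F = 0, G = u^2 + 16, so EG − F² = u^2 + 16. Taking the positive square root: √(EG − F²) = sqrt(u^2 + 16). At (u, v) = (1/2, -3*pi/4): sqrt(65)/2.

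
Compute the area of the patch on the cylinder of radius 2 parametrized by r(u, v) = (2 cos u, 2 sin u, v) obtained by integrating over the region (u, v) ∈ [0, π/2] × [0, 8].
Area = 8*pi

Area = ∫∫ √(EG − F²) du dv with √(EG − F²) = 2. Integrating over [0, π/2] × [0, 8] gives 8*pi.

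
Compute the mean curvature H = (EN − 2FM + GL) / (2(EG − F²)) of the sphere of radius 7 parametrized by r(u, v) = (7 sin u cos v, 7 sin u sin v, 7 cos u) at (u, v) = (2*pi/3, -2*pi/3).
H = -1/7

With E = 49, F = 0, G = 49*sin(u)^2, L = -7*sin(u)/Abs(sin(u)), M = 0, N = -7*sin(u)^3/Abs(sin(u)), assemble
  H = (EN − 2FM + GL) / (2(EG − F²)) = -sin(u)/(7*Abs(sin(u))).
At (u, v) = (2*pi/3, -2*pi/3): H = -1/7.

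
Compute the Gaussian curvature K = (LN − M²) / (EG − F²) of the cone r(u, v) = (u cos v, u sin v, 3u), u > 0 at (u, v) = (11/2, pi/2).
K = 0

Coefficients of the first fundamental form: E = 10, F = 0, G = u^2.
Coefficients of the second fundamental form: L = 0, M = 0, N = 3*sqrt(10)*u^2/(10*Abs(u)).
Assemble K = (LN − M²)/(EG − F²) = 0. At (u, v) = (11/2, pi/2): K = 0.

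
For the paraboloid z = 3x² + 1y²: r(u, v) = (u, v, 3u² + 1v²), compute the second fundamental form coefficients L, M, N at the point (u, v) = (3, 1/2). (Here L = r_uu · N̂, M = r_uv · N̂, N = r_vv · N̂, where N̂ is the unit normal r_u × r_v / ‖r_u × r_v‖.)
L = 3*sqrt(326)/163;  M = 0;  N = sqrt(326)/163

Compute the unit normal N̂(u, v) = (-6*u/sqrt(36*u^2 + 4*v^2 + 1), -2*v/sqrt(36*u^2 + 4*v^2 + 1), 1/sqrt(36*u^2 + 4*v^2 + 1)), and the second partials r_uu, r_uv, r_vv. Take dot products:
  L(u, v) = r_uu · N̂ = 6/sqrt(36*u^2 + 4*v^2 + 1),
  M(u, v) = r_uv · N̂ = 0,
  N(u, v) = r_vv · N̂ = 2/sqrt(36*u^2 + 4*v^2 + 1).
Evaluating at (u, v) = (3, 1/2):
  L = 3*sqrt(326)/163, M = 0, N = sqrt(326)/163.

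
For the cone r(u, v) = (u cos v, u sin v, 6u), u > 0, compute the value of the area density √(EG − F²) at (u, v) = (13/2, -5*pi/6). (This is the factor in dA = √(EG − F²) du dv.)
√(EG − F²)|_{(13/2, -5*pi/6)} = 13*sqrt(37)/2

E = 37, F = 0, G = u^2, so EG − F² = 37*u^2. Taking the positive square root: √(EG − F²) = sqrt(37)*Abs(u). At (u, v) = (13/2, -5*pi/6): 13*sqrt(37)/2.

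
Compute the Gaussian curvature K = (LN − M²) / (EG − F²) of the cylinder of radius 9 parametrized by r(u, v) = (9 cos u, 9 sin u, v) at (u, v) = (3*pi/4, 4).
K = 0

Coefficients of the first fundamental form: E = 81, F = 0, G = 1.
Coefficients of the second fundamental form: L = -9, M = 0, N = 0.
Assemble K = (LN − M²)/(EG − F²) = 0. At (u, v) = (3*pi/4, 4): K = 0.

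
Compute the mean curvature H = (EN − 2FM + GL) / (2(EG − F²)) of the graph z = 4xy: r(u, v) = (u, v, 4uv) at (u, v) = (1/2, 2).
H = -64*sqrt(69)/4761

With E = 16*v^2 + 1, F = 16*u*v, G = 16*u^2 + 1, L = 0, M = 4/sqrt(16*u^2 + 16*v^2 + 1), N = 0, assemble
  H = (EN − 2FM + GL) / (2(EG − F²)) = -64*u*v/(16*u^2 + 16*v^2 + 1)^(3/2).
At (u, v) = (1/2, 2): H = -64*sqrt(69)/4761.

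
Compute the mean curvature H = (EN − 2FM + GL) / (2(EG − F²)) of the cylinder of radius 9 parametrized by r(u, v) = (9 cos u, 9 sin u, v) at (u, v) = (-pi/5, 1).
H = -1/18

With E = 81, F = 0, G = 1, L = -9, M = 0, N = 0, assemble
  H = (EN − 2FM + GL) / (2(EG − F²)) = -1/18.
At (u, v) = (-pi/5, 1): H = -1/18.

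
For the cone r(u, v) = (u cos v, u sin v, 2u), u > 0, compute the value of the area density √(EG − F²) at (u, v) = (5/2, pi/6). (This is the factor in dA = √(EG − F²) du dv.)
√(EG − F²)|_{(5/2, pi/6)} = 5*sqrt(5)/2

E = 5, F = 0, G = u^2, so EG − F² = 5*u^2. Taking the positive square root: √(EG − F²) = sqrt(5)*Abs(u). At (u, v) = (5/2, pi/6): 5*sqrt(5)/2.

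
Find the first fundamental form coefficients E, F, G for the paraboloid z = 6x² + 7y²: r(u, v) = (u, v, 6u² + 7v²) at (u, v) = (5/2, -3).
E = 901;  F = -1260;  G = 1765

Partials: r_u = (1, 0, 12*u), r_v = (0, 1, 14*v). As functions of (u, v):
  E = r_u · r_u = 144*u^2 + 1,
  F = r_u · r_v = 168*u*v,
  G = r_v · r_v = 196*v^2 + 1.
Evaluating at (u, v) = (5/2, -3): E = 901, F = -1260, G = 1765.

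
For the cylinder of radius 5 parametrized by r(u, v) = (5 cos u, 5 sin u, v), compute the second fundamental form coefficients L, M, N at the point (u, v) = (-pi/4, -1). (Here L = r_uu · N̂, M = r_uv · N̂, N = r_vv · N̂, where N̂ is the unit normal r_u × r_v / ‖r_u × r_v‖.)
L = -5;  M = 0;  N = 0

Compute the unit normal N̂(u, v) = (cos(u), sin(u), 0), and the second partials r_uu, r_uv, r_vv. Take dot products:
  L(u, v) = r_uu · N̂ = -5,
  M(u, v) = r_uv · N̂ = 0,
  N(u, v) = r_vv · N̂ = 0.
Evaluating at (u, v) = (-pi/4, -1):
  L = -5, M = 0, N = 0.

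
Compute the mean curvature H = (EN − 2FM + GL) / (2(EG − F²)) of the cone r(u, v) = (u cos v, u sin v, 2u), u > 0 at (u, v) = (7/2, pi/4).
H = 2*sqrt(5)/35

With E = 5, F = 0, G = u^2, L = 0, M = 0, N = 2*sqrt(5)*u^2/(5*Abs(u)), assemble
  H = (EN − 2FM + GL) / (2(EG − F²)) = sqrt(5)/(5*Abs(u)).
At (u, v) = (7/2, pi/4): H = 2*sqrt(5)/35.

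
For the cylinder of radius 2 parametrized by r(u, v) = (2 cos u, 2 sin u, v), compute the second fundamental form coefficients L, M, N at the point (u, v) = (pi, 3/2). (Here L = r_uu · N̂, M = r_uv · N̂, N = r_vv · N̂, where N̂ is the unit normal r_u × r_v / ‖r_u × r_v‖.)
L = -2;  M = 0;  N = 0

Compute the unit normal N̂(u, v) = (cos(u), sin(u), 0), and the second partials r_uu, r_uv, r_vv. Take dot products:
  L(u, v) = r_uu · N̂ = -2,
  M(u, v) = r_uv · N̂ = 0,
  N(u, v) = r_vv · N̂ = 0.
Evaluating at (u, v) = (pi, 3/2):
  L = -2, M = 0, N = 0.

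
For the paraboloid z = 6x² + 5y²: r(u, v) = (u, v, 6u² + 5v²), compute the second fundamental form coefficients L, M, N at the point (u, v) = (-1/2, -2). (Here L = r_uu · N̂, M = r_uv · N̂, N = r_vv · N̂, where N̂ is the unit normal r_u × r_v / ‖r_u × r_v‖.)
L = 12*sqrt(437)/437;  M = 0;  N = 10*sqrt(437)/437

Compute the unit normal N̂(u, v) = (-12*u/sqrt(144*u^2 + 100*v^2 + 1), -10*v/sqrt(144*u^2 + 100*v^2 + 1), 1/sqrt(144*u^2 + 100*v^2 + 1)), and the second partials r_uu, r_uv, r_vv. Take dot products:
  L(u, v) = r_uu · N̂ = 12/sqrt(144*u^2 + 100*v^2 + 1),
  M(u, v) = r_uv · N̂ = 0,
  N(u, v) = r_vv · N̂ = 10/sqrt(144*u^2 + 100*v^2 + 1).
Evaluating at (u, v) = (-1/2, -2):
  L = 12*sqrt(437)/437, M = 0, N = 10*sqrt(437)/437.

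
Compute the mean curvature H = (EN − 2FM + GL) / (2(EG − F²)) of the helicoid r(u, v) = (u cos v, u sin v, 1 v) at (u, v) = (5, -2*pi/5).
H = 0

With E = 1, F = 0, G = u^2 + 1, L = 0, M = -1/sqrt(u^2 + 1), N = 0, assemble
  H = (EN − 2FM + GL) / (2(EG − F²)) = 0.
At (u, v) = (5, -2*pi/5): H = 0.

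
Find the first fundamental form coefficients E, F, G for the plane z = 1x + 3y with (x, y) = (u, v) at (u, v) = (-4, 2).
E = 2;  F = 3;  G = 10

Partials: r_u = (1, 0, 1), r_v = (0, 1, 3). As functions of (u, v):
  E = r_u · r_u = 2,
  F = r_u · r_v = 3,
  G = r_v · r_v = 10.
Evaluating at (u, v) = (-4, 2): E = 2, F = 3, G = 10.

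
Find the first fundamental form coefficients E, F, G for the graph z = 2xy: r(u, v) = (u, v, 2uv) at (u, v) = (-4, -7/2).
E = 50;  F = 56;  G = 65

Partials: r_u = (1, 0, 2*v), r_v = (0, 1, 2*u). As functions of (u, v):
  E = r_u · r_u = 4*v^2 + 1,
  F = r_u · r_v = 4*u*v,
  G = r_v · r_v = 4*u^2 + 1.
Evaluating at (u, v) = (-4, -7/2): E = 50, F = 56, G = 65.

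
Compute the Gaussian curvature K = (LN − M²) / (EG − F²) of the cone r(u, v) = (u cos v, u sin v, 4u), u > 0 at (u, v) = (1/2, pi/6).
K = 0

Coefficients of the first fundamental form: E = 17, F = 0, G = u^2.
Coefficients of the second fundamental form: L = 0, M = 0, N = 4*sqrt(17)*u^2/(17*Abs(u)).
Assemble K = (LN − M²)/(EG − F²) = 0. At (u, v) = (1/2, pi/6): K = 0.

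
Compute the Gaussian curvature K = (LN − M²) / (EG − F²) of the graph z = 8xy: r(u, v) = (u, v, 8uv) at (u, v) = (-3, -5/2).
K = -64/954529

Coefficients of the first fundamental form: E = 64*v^2 + 1, F = 64*u*v, G = 64*u^2 + 1.
Coefficients of the second fundamental form: L = 0, M = 8/sqrt(64*u^2 + 64*v^2 + 1), N = 0.
Assemble K = (LN − M²)/(EG − F²) = -64/(4096*u^4 + 8192*u^2*v^2 + 128*u^2 + 4096*v^4 + 128*v^2 + 1). At (u, v) = (-3, -5/2): K = -64/954529.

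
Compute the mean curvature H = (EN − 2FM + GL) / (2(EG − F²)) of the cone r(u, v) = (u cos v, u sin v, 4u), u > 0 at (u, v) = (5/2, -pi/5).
H = 4*sqrt(17)/85

With E = 17, F = 0, G = u^2, L = 0, M = 0, N = 4*sqrt(17)*u^2/(17*Abs(u)), assemble
  H = (EN − 2FM + GL) / (2(EG − F²)) = 2*sqrt(17)/(17*Abs(u)).
At (u, v) = (5/2, -pi/5): H = 4*sqrt(17)/85.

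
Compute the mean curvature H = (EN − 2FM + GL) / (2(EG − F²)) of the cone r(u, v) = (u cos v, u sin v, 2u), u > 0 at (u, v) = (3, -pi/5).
H = sqrt(5)/15

With E = 5, F = 0, G = u^2, L = 0, M = 0, N = 2*sqrt(5)*u^2/(5*Abs(u)), assemble
  H = (EN − 2FM + GL) / (2(EG − F²)) = sqrt(5)/(5*Abs(u)).
At (u, v) = (3, -pi/5): H = sqrt(5)/15.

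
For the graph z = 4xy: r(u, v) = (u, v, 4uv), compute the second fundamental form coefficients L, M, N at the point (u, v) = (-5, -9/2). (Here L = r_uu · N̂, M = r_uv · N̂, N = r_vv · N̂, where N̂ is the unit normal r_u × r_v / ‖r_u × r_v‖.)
L = 0;  M = 4*sqrt(29)/145;  N = 0

Compute the unit normal N̂(u, v) = (-4*v/sqrt(16*u^2 + 16*v^2 + 1), -4*u/sqrt(16*u^2 + 16*v^2 + 1), 1/sqrt(16*u^2 + 16*v^2 + 1)), and the second partials r_uu, r_uv, r_vv. Take dot products:
  L(u, v) = r_uu · N̂ = 0,
  M(u, v) = r_uv · N̂ = 4/sqrt(16*u^2 + 16*v^2 + 1),
  N(u, v) = r_vv · N̂ = 0.
Evaluating at (u, v) = (-5, -9/2):
  L = 0, M = 4*sqrt(29)/145, N = 0.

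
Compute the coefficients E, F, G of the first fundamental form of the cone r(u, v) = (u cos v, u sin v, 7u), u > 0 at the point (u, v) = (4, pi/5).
E = 50;  F = 0;  G = 16

Partials: r_u = (cos(v), sin(v), 7), r_v = (-u*sin(v), u*cos(v), 0). As functions of (u, v):
  E = r_u · r_u = 50,
  F = r_u · r_v = 0,
  G = r_v · r_v = u^2.
Evaluating at (u, v) = (4, pi/5): E = 50, F = 0, G = 16.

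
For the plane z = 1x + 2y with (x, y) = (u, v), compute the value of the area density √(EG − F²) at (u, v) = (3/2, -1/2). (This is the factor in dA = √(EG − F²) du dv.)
√(EG − F²)|_{(3/2, -1/2)} = sqrt(6)

E = 2, F = 2, G = 5, so EG − F² = 6. Taking the positive square root: √(EG − F²) = sqrt(6). At (u, v) = (3/2, -1/2): sqrt(6).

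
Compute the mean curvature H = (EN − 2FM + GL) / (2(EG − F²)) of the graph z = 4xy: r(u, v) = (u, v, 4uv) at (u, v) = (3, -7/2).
H = 672*sqrt(341)/116281

With E = 16*v^2 + 1, F = 16*u*v, G = 16*u^2 + 1, L = 0, M = 4/sqrt(16*u^2 + 16*v^2 + 1), N = 0, assemble
  H = (EN − 2FM + GL) / (2(EG − F²)) = -64*u*v/(16*u^2 + 16*v^2 + 1)^(3/2).
At (u, v) = (3, -7/2): H = 672*sqrt(341)/116281.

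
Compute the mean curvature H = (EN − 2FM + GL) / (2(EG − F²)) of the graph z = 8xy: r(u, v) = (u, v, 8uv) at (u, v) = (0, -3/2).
H = 0

With E = 64*v^2 + 1, F = 64*u*v, G = 64*u^2 + 1, L = 0, M = 8/sqrt(64*u^2 + 64*v^2 + 1), N = 0, assemble
  H = (EN − 2FM + GL) / (2(EG − F²)) = -512*u*v/(64*u^2 + 64*v^2 + 1)^(3/2).
At (u, v) = (0, -3/2): H = 0.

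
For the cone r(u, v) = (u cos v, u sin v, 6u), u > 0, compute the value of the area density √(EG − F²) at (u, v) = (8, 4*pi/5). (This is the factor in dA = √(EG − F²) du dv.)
√(EG − F²)|_{(8, 4*pi/5)} = 8*sqrt(37)

E = 37, F = 0, G = u^2, so EG − F² = 37*u^2. Taking the positive square root: √(EG − F²) = sqrt(37)*Abs(u). At (u, v) = (8, 4*pi/5): 8*sqrt(37).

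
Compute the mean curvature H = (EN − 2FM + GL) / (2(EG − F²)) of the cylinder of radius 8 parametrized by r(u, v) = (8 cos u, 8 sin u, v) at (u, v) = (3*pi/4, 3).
H = -1/16

With E = 64, F = 0, G = 1, L = -8, M = 0, N = 0, assemble
  H = (EN − 2FM + GL) / (2(EG − F²)) = -1/16.
At (u, v) = (3*pi/4, 3): H = -1/16.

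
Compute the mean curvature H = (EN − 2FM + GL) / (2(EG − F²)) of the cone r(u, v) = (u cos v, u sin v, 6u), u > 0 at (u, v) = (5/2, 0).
H = 6*sqrt(37)/185

With E = 37, F = 0, G = u^2, L = 0, M = 0, N = 6*sqrt(37)*u^2/(37*Abs(u)), assemble
  H = (EN − 2FM + GL) / (2(EG − F²)) = 3*sqrt(37)/(37*Abs(u)).
At (u, v) = (5/2, 0): H = 6*sqrt(37)/185.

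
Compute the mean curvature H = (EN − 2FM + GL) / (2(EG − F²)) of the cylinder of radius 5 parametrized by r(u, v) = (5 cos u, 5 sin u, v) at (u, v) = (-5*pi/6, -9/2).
H = -1/10

With E = 25, F = 0, G = 1, L = -5, M = 0, N = 0, assemble
  H = (EN − 2FM + GL) / (2(EG − F²)) = -1/10.
At (u, v) = (-5*pi/6, -9/2): H = -1/10.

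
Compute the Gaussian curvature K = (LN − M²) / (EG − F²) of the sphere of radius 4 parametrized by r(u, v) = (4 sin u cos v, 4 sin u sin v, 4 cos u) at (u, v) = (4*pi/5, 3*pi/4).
K = 1/16

Coefficients of the first fundamental form: E = 16, F = 0, G = 16*sin(u)^2.
Coefficients of the second fundamental form: L = -4*sin(u)/Abs(sin(u)), M = 0, N = -4*sin(u)^3/Abs(sin(u)).
Assemble K = (LN − M²)/(EG − F²) = 1/16. At (u, v) = (4*pi/5, 3*pi/4): K = 1/16.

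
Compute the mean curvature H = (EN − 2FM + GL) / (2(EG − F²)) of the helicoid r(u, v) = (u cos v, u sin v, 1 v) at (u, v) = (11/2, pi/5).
H = 0

With E = 1, F = 0, G = u^2 + 1, L = 0, M = -1/sqrt(u^2 + 1), N = 0, assemble
  H = (EN − 2FM + GL) / (2(EG − F²)) = 0.
At (u, v) = (11/2, pi/5): H = 0.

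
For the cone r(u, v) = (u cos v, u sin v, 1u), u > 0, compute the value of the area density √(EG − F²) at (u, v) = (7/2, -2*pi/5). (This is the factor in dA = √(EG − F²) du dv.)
√(EG − F²)|_{(7/2, -2*pi/5)} = 7*sqrt(2)/2

E = 2, F = 0, G = u^2, so EG − F² = 2*u^2. Taking the positive square root: √(EG − F²) = sqrt(2)*Abs(u). At (u, v) = (7/2, -2*pi/5): 7*sqrt(2)/2.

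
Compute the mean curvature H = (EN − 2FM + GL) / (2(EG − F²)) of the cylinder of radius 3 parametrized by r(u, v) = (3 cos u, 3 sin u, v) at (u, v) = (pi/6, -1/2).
H = -1/6

With E = 9, F = 0, G = 1, L = -3, M = 0, N = 0, assemble
  H = (EN − 2FM + GL) / (2(EG − F²)) = -1/6.
At (u, v) = (pi/6, -1/2): H = -1/6.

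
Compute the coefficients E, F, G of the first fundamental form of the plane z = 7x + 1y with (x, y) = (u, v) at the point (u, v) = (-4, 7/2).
E = 50;  F = 7;  G = 2

Partials: r_u = (1, 0, 7), r_v = (0, 1, 1). As functions of (u, v):
  E = r_u · r_u = 50,
  F = r_u · r_v = 7,
  G = r_v · r_v = 2.
Evaluating at (u, v) = (-4, 7/2): E = 50, F = 7, G = 2.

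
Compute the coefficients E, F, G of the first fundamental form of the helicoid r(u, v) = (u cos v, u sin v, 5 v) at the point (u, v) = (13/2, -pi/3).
E = 1;  F = 0;  G = 269/4

Partials: r_u = (cos(v), sin(v), 0), r_v = (-u*sin(v), u*cos(v), 5). As functions of (u, v):
  E = r_u · r_u = 1,
  F = r_u · r_v = 0,
  G = r_v · r_v = u^2 + 25.
Evaluating at (u, v) = (13/2, -pi/3): E = 1, F = 0, G = 269/4.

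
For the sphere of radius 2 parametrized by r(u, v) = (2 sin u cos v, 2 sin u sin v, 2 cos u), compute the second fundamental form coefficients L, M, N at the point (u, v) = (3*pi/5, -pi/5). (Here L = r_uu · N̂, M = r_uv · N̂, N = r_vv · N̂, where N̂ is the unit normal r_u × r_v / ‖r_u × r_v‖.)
L = -2;  M = 0;  N = -5/4 - sqrt(5)/4

Compute the unit normal N̂(u, v) = (sin(u)^2*cos(v)/Abs(sin(u)), sin(u)^2*sin(v)/Abs(sin(u)), sin(2*u)/(2*Abs(sin(u)))), and the second partials r_uu, r_uv, r_vv. Take dot products:
  L(u, v) = r_uu · N̂ = -2*sin(u)/Abs(sin(u)),
  M(u, v) = r_uv · N̂ = 0,
  N(u, v) = r_vv · N̂ = -2*sin(u)^3/Abs(sin(u)).
Evaluating at (u, v) = (3*pi/5, -pi/5):
  L = -2, M = 0, N = -5/4 - sqrt(5)/4.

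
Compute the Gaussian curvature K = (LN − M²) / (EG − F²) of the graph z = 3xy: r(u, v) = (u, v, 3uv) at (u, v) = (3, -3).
K = -9/26569

Coefficients of the first fundamental form: E = 9*v^2 + 1, F = 9*u*v, G = 9*u^2 + 1.
Coefficients of the second fundamental form: L = 0, M = 3/sqrt(9*u^2 + 9*v^2 + 1), N = 0.
Assemble K = (LN − M²)/(EG − F²) = -9/(81*u^4 + 162*u^2*v^2 + 18*u^2 + 81*v^4 + 18*v^2 + 1). At (u, v) = (3, -3): K = -9/26569.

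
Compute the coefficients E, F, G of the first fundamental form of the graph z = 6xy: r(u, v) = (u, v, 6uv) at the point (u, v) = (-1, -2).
E = 145;  F = 72;  G = 37

Partials: r_u = (1, 0, 6*v), r_v = (0, 1, 6*u). As functions of (u, v):
  E = r_u · r_u = 36*v^2 + 1,
  F = r_u · r_v = 36*u*v,
  G = r_v · r_v = 36*u^2 + 1.
Evaluating at (u, v) = (-1, -2): E = 145, F = 72, G = 37.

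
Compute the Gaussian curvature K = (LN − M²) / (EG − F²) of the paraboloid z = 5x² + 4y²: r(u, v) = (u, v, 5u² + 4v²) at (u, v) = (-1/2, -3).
K = 20/90601

Coefficients of the first fundamental form: E = 100*u^2 + 1, F = 80*u*v, G = 64*v^2 + 1.
Coefficients of the second fundamental form: L = 10/sqrt(100*u^2 + 64*v^2 + 1), M = 0, N = 8/sqrt(100*u^2 + 64*v^2 + 1).
Assemble K = (LN − M²)/(EG − F²) = 80/(10000*u^4 + 12800*u^2*v^2 + 200*u^2 + 4096*v^4 + 128*v^2 + 1). At (u, v) = (-1/2, -3): K = 20/90601.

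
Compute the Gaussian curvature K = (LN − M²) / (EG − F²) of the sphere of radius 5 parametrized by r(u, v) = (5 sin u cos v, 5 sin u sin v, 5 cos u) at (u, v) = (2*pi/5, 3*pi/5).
K = 1/25

Coefficients of the first fundamental form: E = 25, F = 0, G = 25*sin(u)^2.
Coefficients of the second fundamental form: L = -5*sin(u)/Abs(sin(u)), M = 0, N = -5*sin(u)^3/Abs(sin(u)).
Assemble K = (LN − M²)/(EG − F²) = 1/25. At (u, v) = (2*pi/5, 3*pi/5): K = 1/25.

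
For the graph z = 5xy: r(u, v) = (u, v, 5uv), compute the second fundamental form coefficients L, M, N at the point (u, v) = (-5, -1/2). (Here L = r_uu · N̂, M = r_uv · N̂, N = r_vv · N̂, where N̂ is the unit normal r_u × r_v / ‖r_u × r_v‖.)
L = 0;  M = 10*sqrt(281)/843;  N = 0

Compute the unit normal N̂(u, v) = (-5*v/sqrt(25*u^2 + 25*v^2 + 1), -5*u/sqrt(25*u^2 + 25*v^2 + 1), 1/sqrt(25*u^2 + 25*v^2 + 1)), and the second partials r_uu, r_uv, r_vv. Take dot products:
  L(u, v) = r_uu · N̂ = 0,
  M(u, v) = r_uv · N̂ = 5/sqrt(25*u^2 + 25*v^2 + 1),
  N(u, v) = r_vv · N̂ = 0.
Evaluating at (u, v) = (-5, -1/2):
  L = 0, M = 10*sqrt(281)/843, N = 0.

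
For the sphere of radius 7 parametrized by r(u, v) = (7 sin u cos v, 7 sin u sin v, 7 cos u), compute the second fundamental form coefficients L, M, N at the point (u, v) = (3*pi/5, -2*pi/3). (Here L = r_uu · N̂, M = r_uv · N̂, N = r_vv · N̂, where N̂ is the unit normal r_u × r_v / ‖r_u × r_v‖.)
L = -7;  M = 0;  N = -35/8 - 7*sqrt(5)/8

Compute the unit normal N̂(u, v) = (sin(u)^2*cos(v)/Abs(sin(u)), sin(u)^2*sin(v)/Abs(sin(u)), sin(2*u)/(2*Abs(sin(u)))), and the second partials r_uu, r_uv, r_vv. Take dot products:
  L(u, v) = r_uu · N̂ = -7*sin(u)/Abs(sin(u)),
  M(u, v) = r_uv · N̂ = 0,
  N(u, v) = r_vv · N̂ = -7*sin(u)^3/Abs(sin(u)).
Evaluating at (u, v) = (3*pi/5, -2*pi/3):
  L = -7, M = 0, N = -35/8 - 7*sqrt(5)/8.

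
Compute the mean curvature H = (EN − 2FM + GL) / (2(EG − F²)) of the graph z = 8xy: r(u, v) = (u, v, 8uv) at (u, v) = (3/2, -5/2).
H = 384*sqrt(545)/59405

With E = 64*v^2 + 1, F = 64*u*v, G = 64*u^2 + 1, L = 0, M = 8/sqrt(64*u^2 + 64*v^2 + 1), N = 0, assemble
  H = (EN − 2FM + GL) / (2(EG − F²)) = -512*u*v/(64*u^2 + 64*v^2 + 1)^(3/2).
At (u, v) = (3/2, -5/2): H = 384*sqrt(545)/59405.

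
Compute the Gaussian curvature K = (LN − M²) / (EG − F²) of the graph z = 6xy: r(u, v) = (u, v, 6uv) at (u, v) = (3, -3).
K = -36/421201

Coefficients of the first fundamental form: E = 36*v^2 + 1, F = 36*u*v, G = 36*u^2 + 1.
Coefficients of the second fundamental form: L = 0, M = 6/sqrt(36*u^2 + 36*v^2 + 1), N = 0.
Assemble K = (LN − M²)/(EG − F²) = -36/(1296*u^4 + 2592*u^2*v^2 + 72*u^2 + 1296*v^4 + 72*v^2 + 1). At (u, v) = (3, -3): K = -36/421201.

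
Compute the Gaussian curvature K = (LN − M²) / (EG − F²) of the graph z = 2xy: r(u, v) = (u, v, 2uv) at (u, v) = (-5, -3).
K = -4/18769

Coefficients of the first fundamental form: E = 4*v^2 + 1, F = 4*u*v, G = 4*u^2 + 1.
Coefficients of the second fundamental form: L = 0, M = 2/sqrt(4*u^2 + 4*v^2 + 1), N = 0.
Assemble K = (LN − M²)/(EG − F²) = -4/(16*u^4 + 32*u^2*v^2 + 8*u^2 + 16*v^4 + 8*v^2 + 1). At (u, v) = (-5, -3): K = -4/18769.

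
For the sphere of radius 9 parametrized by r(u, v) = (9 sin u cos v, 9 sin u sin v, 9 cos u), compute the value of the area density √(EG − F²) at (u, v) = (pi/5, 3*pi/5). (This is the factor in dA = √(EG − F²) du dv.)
√(EG − F²)|_{(pi/5, 3*pi/5)} = 81*sqrt(10 - 2*sqrt(5))/4

E = 81, F = 0, G = 81*sin(u)^2, so EG − F² = 6561*sin(u)^2. Taking the positive square root: √(EG − F²) = 81*Abs(sin(u)). At (u, v) = (pi/5, 3*pi/5): 81*sqrt(10 - 2*sqrt(5))/4.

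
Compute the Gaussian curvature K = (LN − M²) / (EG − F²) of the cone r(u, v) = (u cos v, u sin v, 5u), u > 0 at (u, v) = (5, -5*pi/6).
K = 0

Coefficients of the first fundamental form: E = 26, F = 0, G = u^2.
Coefficients of the second fundamental form: L = 0, M = 0, N = 5*sqrt(26)*u^2/(26*Abs(u)).
Assemble K = (LN − M²)/(EG − F²) = 0. At (u, v) = (5, -5*pi/6): K = 0.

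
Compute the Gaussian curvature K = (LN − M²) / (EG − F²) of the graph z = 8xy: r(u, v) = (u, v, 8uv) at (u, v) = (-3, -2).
K = -64/693889

Coefficients of the first fundamental form: E = 64*v^2 + 1, F = 64*u*v, G = 64*u^2 + 1.
Coefficients of the second fundamental form: L = 0, M = 8/sqrt(64*u^2 + 64*v^2 + 1), N = 0.
Assemble K = (LN − M²)/(EG − F²) = -64/(4096*u^4 + 8192*u^2*v^2 + 128*u^2 + 4096*v^4 + 128*v^2 + 1). At (u, v) = (-3, -2): K = -64/693889.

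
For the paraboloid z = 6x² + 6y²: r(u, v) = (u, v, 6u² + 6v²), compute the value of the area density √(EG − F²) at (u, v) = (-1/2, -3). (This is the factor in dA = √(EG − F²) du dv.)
√(EG − F²)|_{(-1/2, -3)} = sqrt(1333)

E = 144*u^2 + 1, F = 144*u*v, G = 144*v^2 + 1, so EG − F² = 144*u^2 + 144*v^2 + 1. Taking the positive square root: √(EG − F²) = sqrt(144*u^2 + 144*v^2 + 1). At (u, v) = (-1/2, -3): sqrt(1333).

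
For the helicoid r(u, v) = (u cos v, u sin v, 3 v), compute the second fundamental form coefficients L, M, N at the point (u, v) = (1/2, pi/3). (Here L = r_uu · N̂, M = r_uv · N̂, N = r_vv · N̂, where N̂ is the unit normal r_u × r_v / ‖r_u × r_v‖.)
L = 0;  M = -6*sqrt(37)/37;  N = 0

Compute the unit normal N̂(u, v) = (3*sin(v)/sqrt(u^2 + 9), -3*cos(v)/sqrt(u^2 + 9), u/sqrt(u^2 + 9)), and the second partials r_uu, r_uv, r_vv. Take dot products:
  L(u, v) = r_uu · N̂ = 0,
  M(u, v) = r_uv · N̂ = -3/sqrt(u^2 + 9),
  N(u, v) = r_vv · N̂ = 0.
Evaluating at (u, v) = (1/2, pi/3):
  L = 0, M = -6*sqrt(37)/37, N = 0.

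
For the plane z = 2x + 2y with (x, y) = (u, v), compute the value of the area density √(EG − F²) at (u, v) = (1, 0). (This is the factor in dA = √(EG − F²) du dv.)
√(EG − F²)|_{(1, 0)} = 3

E = 5, F = 4, G = 5, so EG − F² = 9. Taking the positive square root: √(EG − F²) = 3. At (u, v) = (1, 0): 3.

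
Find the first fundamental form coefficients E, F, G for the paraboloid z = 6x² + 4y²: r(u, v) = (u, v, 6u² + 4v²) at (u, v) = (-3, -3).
E = 1297;  F = 864;  G = 577

Partials: r_u = (1, 0, 12*u), r_v = (0, 1, 8*v). As functions of (u, v):
  E = r_u · r_u = 144*u^2 + 1,
  F = r_u · r_v = 96*u*v,
  G = r_v · r_v = 64*v^2 + 1.
Evaluating at (u, v) = (-3, -3): E = 1297, F = 864, G = 577.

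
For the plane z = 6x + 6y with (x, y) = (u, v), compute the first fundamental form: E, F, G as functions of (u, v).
E = 37;  F = 36;  G = 37

Compute partials: r_u = (1, 0, 6), r_v = (0, 1, 6). Then
  E = r_u · r_u = 37,
  F = r_u · r_v = 36,
  G = r_v · r_v = 37.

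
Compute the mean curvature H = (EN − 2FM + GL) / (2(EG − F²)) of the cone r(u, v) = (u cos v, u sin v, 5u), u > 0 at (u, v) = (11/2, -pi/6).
H = 5*sqrt(26)/286

With E = 26, F = 0, G = u^2, L = 0, M = 0, N = 5*sqrt(26)*u^2/(26*Abs(u)), assemble
  H = (EN − 2FM + GL) / (2(EG − F²)) = 5*sqrt(26)/(52*Abs(u)).
At (u, v) = (11/2, -pi/6): H = 5*sqrt(26)/286.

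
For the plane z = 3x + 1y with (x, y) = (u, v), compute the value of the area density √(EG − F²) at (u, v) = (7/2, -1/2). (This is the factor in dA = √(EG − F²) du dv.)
√(EG − F²)|_{(7/2, -1/2)} = sqrt(11)

E = 10, F = 3, G = 2, so EG − F² = 11. Taking the positive square root: √(EG − F²) = sqrt(11). At (u, v) = (7/2, -1/2): sqrt(11).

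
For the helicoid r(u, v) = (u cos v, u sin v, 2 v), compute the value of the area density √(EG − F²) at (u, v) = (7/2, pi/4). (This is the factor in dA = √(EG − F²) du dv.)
√(EG − F²)|_{(7/2, pi/4)} = sqrt(65)/2

E = 1, F = 0, G = u^2 + 4, so EG − F² = u^2 + 4. Taking the positive square root: √(EG − F²) = sqrt(u^2 + 4). At (u, v) = (7/2, pi/4): sqrt(65)/2.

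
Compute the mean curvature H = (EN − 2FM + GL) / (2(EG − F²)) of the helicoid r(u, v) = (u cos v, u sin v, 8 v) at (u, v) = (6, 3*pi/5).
H = 0

With E = 1, F = 0, G = u^2 + 64, L = 0, M = -8/sqrt(u^2 + 64), N = 0, assemble
  H = (EN − 2FM + GL) / (2(EG − F²)) = 0.
At (u, v) = (6, 3*pi/5): H = 0.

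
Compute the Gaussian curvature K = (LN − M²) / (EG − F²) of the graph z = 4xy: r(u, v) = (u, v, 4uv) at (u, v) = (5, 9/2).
K = -16/525625

Coefficients of the first fundamental form: E = 16*v^2 + 1, F = 16*u*v, G = 16*u^2 + 1.
Coefficients of the second fundamental form: L = 0, M = 4/sqrt(16*u^2 + 16*v^2 + 1), N = 0.
Assemble K = (LN − M²)/(EG − F²) = -16/(256*u^4 + 512*u^2*v^2 + 32*u^2 + 256*v^4 + 32*v^2 + 1). At (u, v) = (5, 9/2): K = -16/525625.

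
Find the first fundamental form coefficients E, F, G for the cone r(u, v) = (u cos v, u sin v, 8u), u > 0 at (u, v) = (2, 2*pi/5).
E = 65;  F = 0;  G = 4

Partials: r_u = (cos(v), sin(v), 8), r_v = (-u*sin(v), u*cos(v), 0). As functions of (u, v):
  E = r_u · r_u = 65,
  F = r_u · r_v = 0,
  G = r_v · r_v = u^2.
Evaluating at (u, v) = (2, 2*pi/5): E = 65, F = 0, G = 4.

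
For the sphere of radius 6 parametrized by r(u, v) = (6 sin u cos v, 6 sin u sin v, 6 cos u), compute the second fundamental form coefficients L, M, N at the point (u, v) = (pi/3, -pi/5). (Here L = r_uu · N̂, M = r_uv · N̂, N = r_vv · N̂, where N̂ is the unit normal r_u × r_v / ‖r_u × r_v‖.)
L = -6;  M = 0;  N = -9/2

Compute the unit normal N̂(u, v) = (sin(u)^2*cos(v)/Abs(sin(u)), sin(u)^2*sin(v)/Abs(sin(u)), sin(2*u)/(2*Abs(sin(u)))), and the second partials r_uu, r_uv, r_vv. Take dot products:
  L(u, v) = r_uu · N̂ = -6*sin(u)/Abs(sin(u)),
  M(u, v) = r_uv · N̂ = 0,
  N(u, v) = r_vv · N̂ = -6*sin(u)^3/Abs(sin(u)).
Evaluating at (u, v) = (pi/3, -pi/5):
  L = -6, M = 0, N = -9/2.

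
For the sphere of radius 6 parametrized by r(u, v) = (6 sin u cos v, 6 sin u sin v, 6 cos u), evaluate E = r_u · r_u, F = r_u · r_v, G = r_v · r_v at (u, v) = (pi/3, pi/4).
E = 36;  F = 0;  G = 27

Partials: r_u = (6*cos(u)*cos(v), 6*sin(v)*cos(u), -6*sin(u)), r_v = (-6*sin(u)*sin(v), 6*sin(u)*cos(v), 0). As functions of (u, v):
  E = r_u · r_u = 36,
  F = r_u · r_v = 0,
  G = r_v · r_v = 36*sin(u)^2.
Evaluating at (u, v) = (pi/3, pi/4): E = 36, F = 0, G = 27.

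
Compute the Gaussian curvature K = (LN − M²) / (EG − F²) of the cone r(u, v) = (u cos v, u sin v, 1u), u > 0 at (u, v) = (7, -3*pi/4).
K = 0

Coefficients of the first fundamental form: E = 2, F = 0, G = u^2.
Coefficients of the second fundamental form: L = 0, M = 0, N = sqrt(2)*u^2/(2*Abs(u)).
Assemble K = (LN − M²)/(EG − F²) = 0. At (u, v) = (7, -3*pi/4): K = 0.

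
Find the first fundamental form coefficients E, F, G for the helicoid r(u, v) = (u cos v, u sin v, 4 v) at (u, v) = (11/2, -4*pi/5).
E = 1;  F = 0;  G = 185/4

Partials: r_u = (cos(v), sin(v), 0), r_v = (-u*sin(v), u*cos(v), 4). As functions of (u, v):
  E = r_u · r_u = 1,
  F = r_u · r_v = 0,
  G = r_v · r_v = u^2 + 16.
Evaluating at (u, v) = (11/2, -4*pi/5): E = 1, F = 0, G = 185/4.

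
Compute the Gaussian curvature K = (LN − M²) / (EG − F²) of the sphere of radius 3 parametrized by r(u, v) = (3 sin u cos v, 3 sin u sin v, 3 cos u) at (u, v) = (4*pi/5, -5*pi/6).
K = 1/9

Coefficients of the first fundamental form: E = 9, F = 0, G = 9*sin(u)^2.
Coefficients of the second fundamental form: L = -3*sin(u)/Abs(sin(u)), M = 0, N = -3*sin(u)^3/Abs(sin(u)).
Assemble K = (LN − M²)/(EG − F²) = 1/9. At (u, v) = (4*pi/5, -5*pi/6): K = 1/9.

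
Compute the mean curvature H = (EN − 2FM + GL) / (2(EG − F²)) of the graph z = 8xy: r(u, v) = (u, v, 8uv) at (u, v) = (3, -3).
H = 4608*sqrt(1153)/1329409

With E = 64*v^2 + 1, F = 64*u*v, G = 64*u^2 + 1, L = 0, M = 8/sqrt(64*u^2 + 64*v^2 + 1), N = 0, assemble
  H = (EN − 2FM + GL) / (2(EG − F²)) = -512*u*v/(64*u^2 + 64*v^2 + 1)^(3/2).
At (u, v) = (3, -3): H = 4608*sqrt(1153)/1329409.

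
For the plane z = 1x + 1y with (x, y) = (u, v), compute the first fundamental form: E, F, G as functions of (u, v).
E = 2;  F = 1;  G = 2

Compute partials: r_u = (1, 0, 1), r_v = (0, 1, 1). Then
  E = r_u · r_u = 2,
  F = r_u · r_v = 1,
  G = r_v · r_v = 2.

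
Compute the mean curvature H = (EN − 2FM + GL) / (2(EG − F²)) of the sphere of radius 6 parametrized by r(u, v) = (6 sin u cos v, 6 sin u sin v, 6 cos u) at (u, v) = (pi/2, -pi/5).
H = -1/6

With E = 36, F = 0, G = 36*sin(u)^2, L = -6*sin(u)/Abs(sin(u)), M = 0, N = -6*sin(u)^3/Abs(sin(u)), assemble
  H = (EN − 2FM + GL) / (2(EG − F²)) = -sin(u)/(6*Abs(sin(u))).
At (u, v) = (pi/2, -pi/5): H = -1/6.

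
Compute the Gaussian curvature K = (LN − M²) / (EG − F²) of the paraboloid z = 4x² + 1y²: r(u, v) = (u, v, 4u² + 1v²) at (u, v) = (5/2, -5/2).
K = 4/45369

Coefficients of the first fundamental form: E = 64*u^2 + 1, F = 16*u*v, G = 4*v^2 + 1.
Coefficients of the second fundamental form: L = 8/sqrt(64*u^2 + 4*v^2 + 1), M = 0, N = 2/sqrt(64*u^2 + 4*v^2 + 1).
Assemble K = (LN − M²)/(EG − F²) = 16/(4096*u^4 + 512*u^2*v^2 + 128*u^2 + 16*v^4 + 8*v^2 + 1). At (u, v) = (5/2, -5/2): K = 4/45369.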